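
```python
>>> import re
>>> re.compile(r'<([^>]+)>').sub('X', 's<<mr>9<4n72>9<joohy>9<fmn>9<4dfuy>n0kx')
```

'sX9X9X9X9Xn0kx'

Every occurrence is swapped for 'X'.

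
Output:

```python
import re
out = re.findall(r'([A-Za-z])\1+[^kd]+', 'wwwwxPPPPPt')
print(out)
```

A backreference is literal: `\1` must see the identical characters the first group matched.
With a single group, `findall` returns only what that group captured — 1 item.

['w']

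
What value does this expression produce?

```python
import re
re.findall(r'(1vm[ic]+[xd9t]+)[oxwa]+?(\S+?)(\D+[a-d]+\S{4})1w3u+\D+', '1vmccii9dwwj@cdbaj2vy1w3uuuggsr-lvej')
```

A non-greedy quantifier consumes as few characters as it can — just enough that the remainder of the pattern still matches from where it stops; whatever follows it matches normally.
Multiple groups make `findall` return tuples — one 3-tuple for the one match.

[('1vmccii9d', 'w', 'j@cdbaj2vy')]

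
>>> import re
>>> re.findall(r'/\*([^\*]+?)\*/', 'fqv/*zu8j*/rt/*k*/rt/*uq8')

['zu8j', 'k']

With a single group, `findall` returns only what that group captured — 2 items.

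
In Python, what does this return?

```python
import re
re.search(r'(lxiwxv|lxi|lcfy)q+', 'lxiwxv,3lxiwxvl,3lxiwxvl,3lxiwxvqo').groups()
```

The match spans [26:33] → 'lxiwxvq'.
Captured: group 1 = 'lxiwxv'.

('lxiwxv',)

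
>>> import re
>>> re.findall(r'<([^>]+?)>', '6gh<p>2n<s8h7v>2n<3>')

Walking the string: at [3:6] match '<p>', group 1 = 'p'; at [8:15] match '<s8h7v>', group 1 = 's8h7v'; at [17:20] match '<3>', group 1 = '3'.
`findall` collects group 1 from each match (3 total).

['p', 's8h7v', '3']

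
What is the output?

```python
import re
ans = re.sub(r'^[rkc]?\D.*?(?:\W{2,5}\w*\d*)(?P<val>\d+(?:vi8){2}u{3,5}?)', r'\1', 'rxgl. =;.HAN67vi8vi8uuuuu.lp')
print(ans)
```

7vi8vi8uuuuu.lp

Each match is replaced using the text its own group 1 captured.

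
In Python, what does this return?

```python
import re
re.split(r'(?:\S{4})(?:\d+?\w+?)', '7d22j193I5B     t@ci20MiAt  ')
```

['7', '3I5B     ', 'MiAt  ']

The pattern matches exactly 4 of a non-whitespace character (non-capturing group); then one or more of a digit (lazy), then one or more of a word character (lazy) (non-capturing group).
Because the quantifier is non-greedy, it stops expanding at the earliest point where the rest of the pattern can succeed.
Matches to split on: at [1:7] → 'd22j19'; at [16:22] → 't@ci20'.
Splitting on the pattern gives 3 pieces.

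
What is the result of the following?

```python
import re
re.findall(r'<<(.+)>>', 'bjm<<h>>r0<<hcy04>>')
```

['h>>r0<<hcy04']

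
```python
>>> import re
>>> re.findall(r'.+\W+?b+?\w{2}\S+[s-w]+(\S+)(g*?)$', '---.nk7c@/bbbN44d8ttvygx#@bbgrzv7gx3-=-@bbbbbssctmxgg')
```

[('mxgg', '')]

The pattern matches one or more of any character, then one or more of a non-word character (lazy), then one or more of the literal 'b' (lazy); then exactly 2 of a word character, then one or more of a non-whitespace character, then one or more of a character in [s-w]; then one or more of a non-whitespace character (captured); then zero or more of a literal 'g' (lazy) (captured); then anchored at the end.
Multiple groups make `findall` return tuples — one 2-tuple for the one match.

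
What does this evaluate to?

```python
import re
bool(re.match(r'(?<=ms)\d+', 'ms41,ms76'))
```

Because the assertion is zero-width, the text it checks is not consumed and won't appear in the result.
`re.match` only tries the pattern at the start of the string.
Here the pattern fails at index 0, so the call returns None, and `bool(None)` is False.

False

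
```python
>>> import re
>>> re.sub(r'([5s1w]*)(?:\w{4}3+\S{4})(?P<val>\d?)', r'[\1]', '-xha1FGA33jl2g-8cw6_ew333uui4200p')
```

Pattern: zero or more of one of [5s1w] (captured); then exactly 4 of a word character, then one or more of a literal '3', then exactly 4 of a non-whitespace character (non-capturing group); then optionally a digit (captured as 'val').
Matches: at [4:14] → '1FGA33jl2g'; at [17:30] → 'w6_ew333uui42'.
Each match is replaced using the text its own group 1 captured.

'-xha[1]-8c[w]00p'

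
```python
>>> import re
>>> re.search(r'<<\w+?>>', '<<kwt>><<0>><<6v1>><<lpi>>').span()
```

`search` walks the string left to right and returns the first match it finds.
The match spans [0:7] → '<<kwt>>'.

(0, 7)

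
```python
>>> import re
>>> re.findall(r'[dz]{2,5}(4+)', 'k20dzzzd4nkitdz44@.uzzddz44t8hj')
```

['4', '44', '44']

With a single group, `findall` returns only what that group captured — 3 items.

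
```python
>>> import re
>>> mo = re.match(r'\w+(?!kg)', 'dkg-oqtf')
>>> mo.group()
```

'dkg'

Because the assertion is negative and zero-width, positions next to the forbidden text are skipped.
`re.match` only tries the pattern at the start of the string.
The match spans [0:3] → 'dkg'.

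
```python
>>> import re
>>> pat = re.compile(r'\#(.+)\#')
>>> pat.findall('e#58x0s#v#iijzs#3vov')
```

['58x0s#v#iijzs']

Scanning left to right: at [1:16] match '#58x0s#v#iijzs#', group 1 = '58x0s#v#iijzs'.
One capturing group, so `findall` returns just the captured substring from the one match — 1 in all.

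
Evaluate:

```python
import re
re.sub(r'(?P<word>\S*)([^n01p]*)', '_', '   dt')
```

'__'

This matches zero or more of a non-whitespace character (captured as 'word'); then zero or more of any character except [n01p] (captured).
Matches: at [0:5] → '   dt'; at [5:5] → ''.
`sub` substitutes '_' at each match site.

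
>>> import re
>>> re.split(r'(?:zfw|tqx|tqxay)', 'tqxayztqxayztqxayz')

Alternation tries branches left to right and keeps the first one that lets the overall match succeed at that position.
Matches to split on: at [0:3] → 'tqx'; at [6:9] → 'tqx'; at [12:15] → 'tqx'.
Splitting on the pattern gives 4 pieces.

['', 'ayz', 'ayz', 'ayz']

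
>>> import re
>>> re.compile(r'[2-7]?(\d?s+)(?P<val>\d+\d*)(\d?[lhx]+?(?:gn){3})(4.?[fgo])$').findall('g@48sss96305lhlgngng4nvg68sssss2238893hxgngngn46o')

[('8sssss', '2238893', 'hxgngngn', '46o')]

This matches optionally a character in [2-7]; then optionally a digit, then one or more of a literal 's' (captured); then one or more of a digit, then zero or more of a digit (captured as 'val'); then optionally a digit, then one or more of one of [lhx] (lazy), then the literal 'gn' repeated 3 times (captured); then a literal '4', then optionally any character, then one of [fgo] (captured); then anchored at the end.
`findall` packs the 4 group values into a tuple for every match.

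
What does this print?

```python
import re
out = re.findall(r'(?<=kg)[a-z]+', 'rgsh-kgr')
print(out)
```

The positive lookaround only admits positions where the adjacent text matches; those characters stay outside the span.
Scanning left to right: at [7:8] → 'r'.
Since nothing is captured, `findall` lists the 1 matched substring directly.

['r']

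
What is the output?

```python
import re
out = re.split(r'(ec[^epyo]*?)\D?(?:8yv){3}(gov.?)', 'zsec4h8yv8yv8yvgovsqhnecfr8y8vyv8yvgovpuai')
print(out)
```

['zs', 'ec4', 'govs', 'qhnecfr8y8vyv8yvgovpuai']

This matches the literal 'ec', then zero or more of any character except [epyo] (lazy) (captured); then optionally a non-digit, then the literal '8yv' repeated 3 times; then the literal 'gov', then optionally any character (captured).
Lazy quantifiers expand one character at a time until the remainder of the pattern can match.
Matches to split on: at [2:19] → 'ec4h8yv8yv8yvgovs'.
`re.split` interleaves the captured-group text with the surrounding fragments.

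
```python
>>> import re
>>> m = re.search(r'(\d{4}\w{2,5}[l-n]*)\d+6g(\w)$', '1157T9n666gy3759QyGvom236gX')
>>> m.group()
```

'3759QyGvom236gX'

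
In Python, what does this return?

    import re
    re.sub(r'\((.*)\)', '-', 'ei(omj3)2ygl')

'ei-2ygl'

`sub` substitutes '-' at each match site.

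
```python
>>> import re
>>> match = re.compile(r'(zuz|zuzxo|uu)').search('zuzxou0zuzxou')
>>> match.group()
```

'zuz'

Alternation isn't longest-match — the leftmost alternative that fits at this position is chosen.
`search` walks the string left to right and returns the first match it finds.
The match spans [0:3] → 'zuz'.
Captured: group 1 = 'zuz'.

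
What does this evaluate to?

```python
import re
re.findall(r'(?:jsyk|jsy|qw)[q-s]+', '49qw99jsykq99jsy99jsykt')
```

Walking the string: at [6:11] → 'jsykq'.
With no groups in the pattern, `findall` gives back each whole match — 1 here.

['jsykq']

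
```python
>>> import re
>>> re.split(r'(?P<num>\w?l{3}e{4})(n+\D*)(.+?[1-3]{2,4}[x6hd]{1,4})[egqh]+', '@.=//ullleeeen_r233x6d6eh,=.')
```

Pattern: optionally a word character, then exactly 3 of a literal 'l', then exactly 4 of a literal 'e' (captured as 'num'); then one or more of a literal 'n', then zero or more of a non-digit (captured); then one or more of any character (lazy), then 2 to 4 of a character in [1-3], then 1 to 4 of one of [x6hd] (captured); then one or more of one of [egqh].
Matches to split on: at [5:25] → 'ullleeeen_r233x6d6eh'.
`re.split` interleaves the captured-group text with the surrounding fragments.

['@.=//', 'ullleeee', 'n_r', '233x6d6', ',=.']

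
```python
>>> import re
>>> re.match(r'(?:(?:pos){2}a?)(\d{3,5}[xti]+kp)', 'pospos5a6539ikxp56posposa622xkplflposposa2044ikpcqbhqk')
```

None

With `match`, the pattern is implicitly anchored at the beginning.
Here position 0 doesn't satisfy it, so the call returns None.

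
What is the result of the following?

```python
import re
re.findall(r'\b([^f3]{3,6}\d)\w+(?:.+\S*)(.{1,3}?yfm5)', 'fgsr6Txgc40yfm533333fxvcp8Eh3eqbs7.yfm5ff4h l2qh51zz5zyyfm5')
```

[(' l2qh51', 'yyfm5')]

Pattern: a word boundary (`\b`, zero-width); then 3 to 6 of any character except [f3], then a digit (captured); then one or more of a word character; then one or more of any character, then zero or more of a non-whitespace character (non-capturing group); then 1 to 3 of any character (lazy), then the literal 'yfm', then a literal '5' (captured).
Matches: at [43:59] match ' l2qh51zz5zyyfm5', groups = (' l2qh51', 'yyfm5').
2 groups means the one result is a tuple of 2 captured strings — 1 here.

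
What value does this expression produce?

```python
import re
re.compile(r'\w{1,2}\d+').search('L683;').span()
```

(0, 4)

Pattern: 1 to 2 of a word character; then one or more of a digit.
`re.search` scans for the first position where the pattern succeeds.
The match spans [0:4] → 'L683'.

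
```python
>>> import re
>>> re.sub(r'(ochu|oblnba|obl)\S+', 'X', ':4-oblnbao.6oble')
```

':4-X'

Matches: at [3:16] → 'oblnbao.6oble'.
`sub` substitutes 'X' at each match site.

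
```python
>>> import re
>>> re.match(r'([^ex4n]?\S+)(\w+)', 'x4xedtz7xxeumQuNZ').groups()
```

This matches optionally any character except [ex4n], then one or more of a non-whitespace character (captured); then one or more of a word character (captured).
`re.match` won't scan ahead — the pattern has to work from the very first character.
The match spans [0:17] → 'x4xedtz7xxeumQuNZ'.
Captured: group 1 = 'x4xedtz7xxeumQuN', group 2 = 'Z'.

('x4xedtz7xxeumQuN', 'Z')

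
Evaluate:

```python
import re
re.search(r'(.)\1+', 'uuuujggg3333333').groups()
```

('u',)

The backreference `\1` re-matches whatever the first group consumed, character for character.
Unlike `match`, `search` isn't anchored — it looks for the pattern anywhere in the string.
The match spans [0:4] → 'uuuu'.
Captured: group 1 = 'u'.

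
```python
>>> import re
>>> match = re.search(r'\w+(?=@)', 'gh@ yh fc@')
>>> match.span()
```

(0, 2)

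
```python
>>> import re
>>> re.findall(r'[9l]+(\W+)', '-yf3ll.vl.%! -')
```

['.', '.%! -']

`findall` collects group 1 from each match (2 total).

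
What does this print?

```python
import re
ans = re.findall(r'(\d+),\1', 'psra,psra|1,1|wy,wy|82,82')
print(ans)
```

['1', '82']

The backreference `\1` re-matches whatever the first group consumed, character for character.
With a single group, `findall` returns only what that group captured — 2 items.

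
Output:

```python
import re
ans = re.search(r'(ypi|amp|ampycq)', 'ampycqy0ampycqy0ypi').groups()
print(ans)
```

Branches in `(...|...)` are attempted left-to-right; the first branch that allows the whole pattern to succeed is taken.
Unlike `match`, `search` isn't anchored — it looks for the pattern anywhere in the string.
The match spans [0:3] → 'amp'.
Captured: group 1 = 'amp'.

('amp',)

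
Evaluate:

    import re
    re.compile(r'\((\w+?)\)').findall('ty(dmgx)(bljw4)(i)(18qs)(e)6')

['dmgx', 'bljw4', 'i', '18qs', 'e']

Matches: at [2:8] match '(dmgx)', group 1 = 'dmgx'; at [8:15] match '(bljw4)', group 1 = 'bljw4'; at [15:18] match '(i)', group 1 = 'i'; at [18:24] match '(18qs)', group 1 = '18qs'; at [24:27] match '(e)', group 1 = 'e'.
Because there's exactly one group, `findall` drops the full match and keeps group 1 from each hit.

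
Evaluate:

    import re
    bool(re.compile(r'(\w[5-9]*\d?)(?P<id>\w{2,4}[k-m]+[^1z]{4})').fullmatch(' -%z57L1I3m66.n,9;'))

Pattern: a word character, then zero or more of a character in [5-9], then optionally a digit (captured); then 2 to 4 of a word character, then one or more of a character in [k-m], then exactly 4 of any character except [1z] (captured as 'id').
`fullmatch` succeeds only if the pattern covers the string from start to end.
Here the string isn't matched end-to-end, so the call returns None, and `bool(None)` is False.

False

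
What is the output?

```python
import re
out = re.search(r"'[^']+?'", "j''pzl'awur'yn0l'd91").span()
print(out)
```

(2, 7)

Unlike `match`, `search` isn't anchored — it looks for the pattern anywhere in the string.
The match spans [2:7] → "'pzl'".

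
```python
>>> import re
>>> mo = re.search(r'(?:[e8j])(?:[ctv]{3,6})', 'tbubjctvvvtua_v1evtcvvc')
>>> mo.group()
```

Pattern: one of [e8j] (non-capturing group); then 3 to 6 of one of [ctv] (non-capturing group).
`re.search` tries every starting position until one works.
The match spans [4:11] → 'jctvvvt'.

'jctvvvt'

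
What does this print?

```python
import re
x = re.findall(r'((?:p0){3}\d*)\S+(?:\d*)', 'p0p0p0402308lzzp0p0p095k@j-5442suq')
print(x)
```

The pattern matches the literal 'p0' repeated 3 times, then zero or more of a digit (captured); then one or more of a non-whitespace character; then zero or more of a digit (non-capturing group).
Matches: at [0:34] match 'p0p0p0402308lzzp0p0p095k@j-5442suq', group 1 = 'p0p0p0402308'.
One capturing group, so `findall` returns just the captured substring from the one match — 1 in all.

['p0p0p0402308']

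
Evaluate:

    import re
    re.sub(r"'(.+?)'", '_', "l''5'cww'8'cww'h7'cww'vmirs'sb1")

'l_cww_cww_cww_sb1'

Matches: at [1:5] → "''5'"; at [8:11] → "'8'"; at [14:18] → "'h7'"; at [21:28] → "'vmirs'".
`sub` substitutes '_' at each match site.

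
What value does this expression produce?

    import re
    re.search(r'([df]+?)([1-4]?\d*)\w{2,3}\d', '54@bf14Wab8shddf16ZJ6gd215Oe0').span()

(4, 11)

The match spans [4:11] → 'f14Wab8'.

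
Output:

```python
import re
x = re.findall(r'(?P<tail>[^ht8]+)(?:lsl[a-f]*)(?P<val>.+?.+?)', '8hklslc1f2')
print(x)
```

The pattern matches one or more of any character except [ht8] (captured as 'tail'); then the literal 'lsl', then zero or more of a character in [a-f] (non-capturing group); then one or more of any character (lazy), then one or more of any character (lazy) (captured as 'val').
Walking the string: at [2:9] match 'klslc1f', groups = ('k', '1f').
Multiple groups make `findall` return tuples — one 2-tuple for the one match.

[('k', '1f')]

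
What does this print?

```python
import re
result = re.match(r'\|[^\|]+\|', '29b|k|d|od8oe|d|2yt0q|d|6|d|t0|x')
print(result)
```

None

`re.match` only tries the pattern at the start of the string.
Here position 0 doesn't satisfy it, so the call returns None.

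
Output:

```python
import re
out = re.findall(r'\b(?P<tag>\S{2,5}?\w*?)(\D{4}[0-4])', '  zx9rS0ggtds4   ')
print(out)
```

2 groups means the one result is a tuple of 2 captured strings — 1 here.

[('zx9rS0g', 'gtds4')]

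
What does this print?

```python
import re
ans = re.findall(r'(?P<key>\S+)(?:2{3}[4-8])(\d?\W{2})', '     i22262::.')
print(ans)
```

[('i', '2::')]

The pattern matches one or more of a non-whitespace character (captured as 'key'); then exactly 3 of the literal '2', then a character in [4-8] (non-capturing group); then optionally a digit, then exactly 2 of a non-word character (captured).
Walking the string: at [5:13] match 'i22262::', groups = ('i', '2::').
2 groups means the one result is a tuple of 2 captured strings — 1 here.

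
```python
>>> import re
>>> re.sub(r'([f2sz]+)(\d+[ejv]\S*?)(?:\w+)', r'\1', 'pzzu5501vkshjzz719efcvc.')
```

'pzzu5501vkshjzz.'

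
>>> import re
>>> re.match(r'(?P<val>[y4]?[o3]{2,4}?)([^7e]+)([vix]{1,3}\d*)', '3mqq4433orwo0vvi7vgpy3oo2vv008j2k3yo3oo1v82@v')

`match` is anchored at position 0; if the pattern doesn't fit there, it returns None.
Here position 0 doesn't satisfy it, so the call returns None.

None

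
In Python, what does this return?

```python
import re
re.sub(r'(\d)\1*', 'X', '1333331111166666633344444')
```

'XXXXXX'

`\1` is not a pattern — it's the concrete string captured by group 1, re-applied verbatim.
Matches: at [0:1] → '1'; at [1:6] → '33333'; at [6:11] → '11111'; at [11:17] → '666666'; at [17:20] → '333'; ….
Each match is replaced by 'X'.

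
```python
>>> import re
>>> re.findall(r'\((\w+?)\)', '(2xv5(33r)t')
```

With a single group, `findall` returns only what that group captured — 1 item.

['33r']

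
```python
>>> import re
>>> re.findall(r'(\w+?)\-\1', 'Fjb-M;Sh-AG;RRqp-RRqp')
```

`\1` is not a pattern — it's the concrete string captured by group 1, re-applied verbatim.
`findall` collects group 1 from the one match (1 total).

['RRqp']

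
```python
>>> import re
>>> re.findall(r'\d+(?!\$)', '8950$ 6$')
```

`(?!…)`/`(?<!…)` only lets a position through if the neighbouring text does NOT match; no characters are consumed.
With no groups in the pattern, `findall` gives back each whole match — 1 here.

['895']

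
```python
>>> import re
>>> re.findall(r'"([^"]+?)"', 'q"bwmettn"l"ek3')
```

With a single group, `findall` returns only what that group captured — 1 item.

['bwmettn']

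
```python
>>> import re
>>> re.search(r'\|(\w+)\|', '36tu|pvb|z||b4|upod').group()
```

The match spans [4:9] → '|pvb|'.

'|pvb|'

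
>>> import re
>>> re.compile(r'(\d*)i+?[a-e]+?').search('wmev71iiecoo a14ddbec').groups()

('71',)

Pattern: zero or more of a digit (captured); then one or more of a literal 'i' (lazy); then one or more of a character in [a-e] (lazy).
The `?` after the quantifier makes it lazy — it takes as little as possible before letting the rest of the pattern try.
Unlike `match`, `search` isn't anchored — it looks for the pattern anywhere in the string.
The match spans [4:9] → '71iie'.
Captured: group 1 = '71'.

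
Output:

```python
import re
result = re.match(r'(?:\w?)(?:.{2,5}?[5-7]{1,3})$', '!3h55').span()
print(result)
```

(0, 5)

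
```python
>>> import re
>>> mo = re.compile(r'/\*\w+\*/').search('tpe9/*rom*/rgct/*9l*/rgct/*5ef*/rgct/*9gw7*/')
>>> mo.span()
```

The match spans [4:11] → '/*rom*/'.

(4, 11)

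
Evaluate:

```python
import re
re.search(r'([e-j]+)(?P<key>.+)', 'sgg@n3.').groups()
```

('gg', '@n3.')

The pattern matches one or more of a character in [e-j] (captured); then one or more of any character (captured as 'key').
Unlike `match`, `search` isn't anchored — it looks for the pattern anywhere in the string.
The match spans [1:7] → 'gg@n3.'.
Captured: group 1 = 'gg', group 2 = '@n3.'.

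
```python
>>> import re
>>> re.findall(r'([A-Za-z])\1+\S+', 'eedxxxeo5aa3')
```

['e']

A backreference is literal: `\1` must see the identical characters the first group matched.
Walking the string: at [0:12] match 'eedxxxeo5aa3', group 1 = 'e'.
One capturing group, so `findall` returns just the captured substring from the one match — 1 in all.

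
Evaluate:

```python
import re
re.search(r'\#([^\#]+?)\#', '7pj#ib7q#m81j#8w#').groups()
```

('ib7q',)

`re.search` tries every starting position until one works.
The match spans [3:9] → '#ib7q#'.
Captured: group 1 = 'ib7q'.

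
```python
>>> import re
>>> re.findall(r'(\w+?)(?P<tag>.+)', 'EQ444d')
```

Pattern: one or more of a word character (lazy) (captured); then one or more of any character (captured as 'tag').
The `?` after the quantifier makes it lazy — it takes as little as possible before letting the rest of the pattern try.
Walking the string: at [0:6] match 'EQ444d', groups = ('E', 'Q444d').
`findall` packs the 2 group values into a tuple for every match.

[('E', 'Q444d')]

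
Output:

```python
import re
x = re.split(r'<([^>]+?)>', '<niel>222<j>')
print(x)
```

With a capturing group present, the delimiter's captured portion is kept in the result list.

['', 'niel', '222', 'j', '']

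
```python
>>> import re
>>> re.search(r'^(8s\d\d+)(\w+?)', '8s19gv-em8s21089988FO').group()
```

With the lazy modifier that quantifier settles for the fewest repetitions that let the rest of the pattern succeed (the atoms after it are unaffected and can still be greedy).
The match spans [0:5] → '8s19g'.

'8s19g'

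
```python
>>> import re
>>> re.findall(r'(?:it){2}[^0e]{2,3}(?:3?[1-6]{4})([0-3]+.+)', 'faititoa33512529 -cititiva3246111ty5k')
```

`findall` collects group 1 from the one match (1 total).

['29 -cititiva3246111ty5k']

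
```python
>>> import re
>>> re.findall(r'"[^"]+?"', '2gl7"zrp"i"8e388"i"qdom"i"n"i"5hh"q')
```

['"zrp"', '"8e388"', '"qdom"', '"n"', '"5hh"']

With no groups in the pattern, `findall` gives back each whole match — 5 here.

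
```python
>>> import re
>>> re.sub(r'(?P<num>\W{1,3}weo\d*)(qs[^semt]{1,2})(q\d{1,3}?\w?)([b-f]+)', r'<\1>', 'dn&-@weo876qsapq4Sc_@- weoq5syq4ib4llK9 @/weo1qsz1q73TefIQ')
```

'dn<&-@weo876>_@- weoq5syq4ib4llK9< @/weo1>IQ'

This matches 1 to 3 of a non-word character, then the literal 'weo', then zero or more of a digit (captured as 'num'); then the literal 'qs', then 1 to 2 of any character except [semt] (captured); then a literal 'q', then 1 to 3 of a digit (lazy), then optionally a word character (captured); then one or more of a character in [b-f] (captured).
Matches: at [2:19] → '&-@weo876qsapq4Sc'; at [39:56] → ' @/weo1qsz1q73Tef'.
The replacement refers to a captured group, so each match is rewritten using its own captured text.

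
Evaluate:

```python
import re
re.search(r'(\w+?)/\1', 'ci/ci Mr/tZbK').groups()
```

('ci',)

`\1` is not a pattern — it's the concrete string captured by group 1, re-applied verbatim.
Unlike `match`, `search` isn't anchored — it looks for the pattern anywhere in the string.
The match spans [0:5] → 'ci/ci'.
Captured: group 1 = 'ci'.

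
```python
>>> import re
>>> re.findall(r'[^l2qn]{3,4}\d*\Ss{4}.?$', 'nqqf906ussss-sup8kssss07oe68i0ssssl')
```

The pattern matches 3 to 4 of any character except [l2qn], then zero or more of a digit; then a non-whitespace character, then exactly 4 of a literal 's', then optionally any character; then anchored at the end.
With no groups in the pattern, `findall` gives back each whole match — 1 here.

['e68i0ssssl']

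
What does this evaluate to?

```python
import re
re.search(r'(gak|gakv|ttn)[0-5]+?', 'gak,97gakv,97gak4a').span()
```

(13, 17)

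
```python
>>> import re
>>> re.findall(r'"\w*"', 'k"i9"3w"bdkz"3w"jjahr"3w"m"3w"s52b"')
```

['"i9"', '"bdkz"', '"jjahr"', '"m"', '"s52b"']

No capturing groups, so `findall` returns the 5 full match strings.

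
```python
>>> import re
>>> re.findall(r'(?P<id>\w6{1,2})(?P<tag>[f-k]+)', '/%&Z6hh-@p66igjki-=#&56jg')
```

The pattern matches a word character, then 1 to 2 of a literal '6' (captured as 'id'); then one or more of a character in [f-k] (captured as 'tag').
Walking the string: at [3:7] match 'Z6hh', groups = ('Z6', 'hh'); at [9:17] match 'p66igjki', groups = ('p66', 'igjki'); at [21:25] match '56jg', groups = ('56', 'jg').
Multiple groups make `findall` return tuples — one 2-tuple for each match.

[('Z6', 'hh'), ('p66', 'igjki'), ('56', 'jg')]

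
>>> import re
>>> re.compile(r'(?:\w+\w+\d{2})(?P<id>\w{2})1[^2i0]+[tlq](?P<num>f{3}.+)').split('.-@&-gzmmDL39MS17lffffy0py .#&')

['.-@&-', 'MS', 'ffffy0py .#&', '']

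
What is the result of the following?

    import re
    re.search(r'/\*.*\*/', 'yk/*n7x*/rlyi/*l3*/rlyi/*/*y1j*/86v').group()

'/*n7x*/rlyi/*l3*/rlyi/*/*y1j*/'

Unlike `match`, `search` isn't anchored — it looks for the pattern anywhere in the string.
The match spans [2:32] → '/*n7x*/rlyi/*l3*/rlyi/*/*y1j*/'.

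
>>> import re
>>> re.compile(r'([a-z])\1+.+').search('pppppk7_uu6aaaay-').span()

A backreference is literal: `\1` must see the identical characters the first group matched.
The match spans [0:17] → 'pppppk7_uu6aaaay-'.

(0, 17)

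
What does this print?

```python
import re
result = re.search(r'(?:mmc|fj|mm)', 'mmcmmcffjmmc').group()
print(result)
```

Branches in `(...|...)` are attempted left-to-right; the first branch that allows the whole pattern to succeed is taken.
`search` walks the string left to right and returns the first match it finds.
The match spans [0:3] → 'mmc'.

mmc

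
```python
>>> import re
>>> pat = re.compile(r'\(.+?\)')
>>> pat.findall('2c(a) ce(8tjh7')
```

No capturing groups, so `findall` returns the 1 full match string.

['(a)']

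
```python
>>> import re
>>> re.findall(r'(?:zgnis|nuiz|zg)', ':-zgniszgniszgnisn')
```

['zgnis', 'zgnis', 'zgnis']

`|` is ordered: at each position the engine commits to the first alternative that works.
Matches: at [2:7] → 'zgnis'; at [7:12] → 'zgnis'; at [12:17] → 'zgnis'.
No capturing groups, so `findall` returns the 3 full match strings.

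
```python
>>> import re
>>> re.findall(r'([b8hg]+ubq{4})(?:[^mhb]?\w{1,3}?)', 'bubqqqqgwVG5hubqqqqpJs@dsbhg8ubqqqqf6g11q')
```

['bubqqqq', 'hubqqqq', 'bhg8ubqqqq']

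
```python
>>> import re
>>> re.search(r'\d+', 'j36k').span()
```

(1, 3)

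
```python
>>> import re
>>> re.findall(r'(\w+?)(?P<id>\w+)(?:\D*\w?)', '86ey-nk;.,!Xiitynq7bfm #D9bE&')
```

[('8', '6ey'), ('b', 'fm'), ('b', 'E')]

The pattern matches one or more of a word character (lazy) (captured); then one or more of a word character (captured as 'id'); then zero or more of a non-digit, then optionally a word character (non-capturing group).
Lazy quantifiers expand one character at a time until the remainder of the pattern can match.
Matches: at [0:19] match '86ey-nk;.,!Xiitynq7', groups = ('8', '6ey'); at [19:26] match 'bfm #D9', groups = ('b', 'fm'); at [26:29] match 'bE&', groups = ('b', 'E').
With 2 capturing groups, `findall` returns a 2-tuple per match.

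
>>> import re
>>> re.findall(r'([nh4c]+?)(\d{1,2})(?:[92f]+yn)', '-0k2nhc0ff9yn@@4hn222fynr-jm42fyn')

[('nhc', '0'), ('4hn', '22'), ('4', '2')]

This matches one or more of one of [nh4c] (lazy) (captured); then 1 to 2 of a digit (captured); then one or more of one of [92f], then the literal 'yn' (non-capturing group).
Matches: at [4:13] match 'nhc0ff9yn', groups = ('nhc', '0'); at [15:24] match '4hn222fyn', groups = ('4hn', '22'); at [28:33] match '42fyn', groups = ('4', '2').
With 2 capturing groups, `findall` returns a 2-tuple per match.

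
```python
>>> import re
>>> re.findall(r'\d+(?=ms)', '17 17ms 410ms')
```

['17', '410']

The lookaround is zero-width — it requires the adjacent text to match without consuming it, so the asserted text isn't part of the match.
Scanning left to right: at [3:5] → '17'; at [8:11] → '410'.
Since nothing is captured, `findall` lists the 2 matched substrings directly.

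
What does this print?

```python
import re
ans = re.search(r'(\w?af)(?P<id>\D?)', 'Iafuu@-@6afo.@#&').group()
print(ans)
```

Iafu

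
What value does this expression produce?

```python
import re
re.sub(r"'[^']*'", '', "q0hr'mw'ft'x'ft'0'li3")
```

'q0hrftftli3'

Matches: at [4:8] → "'mw'"; at [10:13] → "'x'"; at [15:18] → "'0'".
Each match is replaced by ''.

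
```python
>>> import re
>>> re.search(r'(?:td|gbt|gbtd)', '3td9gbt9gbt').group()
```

'td'

The match spans [1:3] → 'td'.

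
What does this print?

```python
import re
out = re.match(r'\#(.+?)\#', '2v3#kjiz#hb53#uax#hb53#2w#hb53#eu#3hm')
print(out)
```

None

`match` is anchored at position 0; if the pattern doesn't fit there, it returns None.
Here the string doesn't start with a match, so the call returns None.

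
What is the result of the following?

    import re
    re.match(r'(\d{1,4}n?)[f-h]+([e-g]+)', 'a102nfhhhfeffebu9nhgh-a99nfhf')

The pattern matches 1 to 4 of a digit, then optionally a literal 'n' (captured); then one or more of a character in [f-h]; then one or more of a character in [e-g] (captured).
With `match`, the pattern is implicitly anchored at the beginning.
Here the string doesn't start with a match, so the call returns None.

None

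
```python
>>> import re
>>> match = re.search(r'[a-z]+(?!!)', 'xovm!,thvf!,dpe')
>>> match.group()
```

The negative lookahead/lookbehind blocks any match where the forbidden context is present.
Unlike `match`, `search` isn't anchored — it looks for the pattern anywhere in the string.
The match spans [0:3] → 'xov'.

'xov'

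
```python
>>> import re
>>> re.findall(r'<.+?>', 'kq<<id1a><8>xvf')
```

A non-greedy quantifier consumes as few characters as it can — just enough that the remainder of the pattern still matches from where it stops; whatever follows it matches normally.
Scanning left to right: at [2:9] → '<<id1a>'; at [9:12] → '<8>'.
Since nothing is captured, `findall` lists the 2 matched substrings directly.

['<<id1a>', '<8>']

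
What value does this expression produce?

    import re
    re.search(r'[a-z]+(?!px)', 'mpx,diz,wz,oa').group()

'mpx'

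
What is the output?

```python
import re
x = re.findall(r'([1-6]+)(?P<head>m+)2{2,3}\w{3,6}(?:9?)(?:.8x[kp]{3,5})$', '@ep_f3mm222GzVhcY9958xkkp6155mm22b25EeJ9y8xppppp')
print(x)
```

[('6155', 'mm')]

The pattern matches one or more of a character in [1-6] (captured); then one or more of a literal 'm' (captured as 'head'); then 2 to 3 of a literal '2', then 3 to 6 of a word character; then optionally a literal '9' (non-capturing group); then any character, then the literal '8x', then 3 to 5 of one of [kp] (non-capturing group); then anchored at the end.
Scanning left to right: at [25:48] match '6155mm22b25EeJ9y8xppppp', groups = ('6155', 'mm').
2 groups means the one result is a tuple of 2 captured strings — 1 here.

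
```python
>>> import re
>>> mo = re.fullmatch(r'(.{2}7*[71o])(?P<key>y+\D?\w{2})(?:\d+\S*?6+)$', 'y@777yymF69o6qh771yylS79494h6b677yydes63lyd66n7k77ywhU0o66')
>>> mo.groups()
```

('y@777', 'yymF6')

Pattern: exactly 2 of any character, then zero or more of the literal '7', then one of [71o] (captured); then one or more of the literal 'y', then optionally a non-digit, then exactly 2 of a word character (captured as 'key'); then one or more of a digit, then zero or more of a non-whitespace character (lazy), then one or more of a literal '6' (non-capturing group); then anchored at the end.
For `fullmatch`, every character of the input must be accounted for by the pattern.
The match spans [0:58] → 'y@777yymF69o6qh771yylS79494h6b677yydes63lyd66n7k77ywhU0o66'.
Captured: group 1 = 'y@777', group 2 = 'yymF6'.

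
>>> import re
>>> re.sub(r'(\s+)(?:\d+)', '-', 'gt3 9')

The pattern matches one or more of whitespace (captured); then one or more of a digit (non-capturing group).
Each match is replaced by '-'.

'gt3-'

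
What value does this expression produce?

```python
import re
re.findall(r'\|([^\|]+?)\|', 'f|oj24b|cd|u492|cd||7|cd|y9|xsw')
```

['oj24b', 'u492', '7', 'y9']

With a single group, `findall` returns only what that group captured — 4 items.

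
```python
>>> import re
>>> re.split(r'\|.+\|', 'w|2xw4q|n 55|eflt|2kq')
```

['w', '2kq']

Each match becomes a cut point; 2 segments remain.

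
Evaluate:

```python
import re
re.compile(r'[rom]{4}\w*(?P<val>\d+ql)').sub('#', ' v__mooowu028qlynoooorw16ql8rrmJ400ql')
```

`sub` substitutes '#' at each match site.

' v__#'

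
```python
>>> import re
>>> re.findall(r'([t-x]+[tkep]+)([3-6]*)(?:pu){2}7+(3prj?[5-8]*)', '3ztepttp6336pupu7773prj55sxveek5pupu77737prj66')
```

[('tepttp', '6336', '3prj55')]

This matches one or more of a character in [t-x], then one or more of one of [tkep] (captured); then zero or more of a character in [3-6] (captured); then the literal 'pu' repeated 2 times, then one or more of a literal '7'; then the literal '3pr', then optionally the literal 'j', then zero or more of a character in [5-8] (captured).
Walking the string: at [2:25] match 'tepttp6336pupu7773prj55', groups = ('tepttp', '6336', '3prj55').
Multiple groups make `findall` return tuples — one 3-tuple for the one match.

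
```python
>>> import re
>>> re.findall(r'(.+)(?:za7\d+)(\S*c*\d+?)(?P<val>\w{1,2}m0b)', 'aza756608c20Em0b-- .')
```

[('a', 'c20', 'Em0b')]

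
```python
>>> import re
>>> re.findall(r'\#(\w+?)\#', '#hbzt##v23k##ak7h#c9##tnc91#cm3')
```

`findall` collects group 1 from each match (4 total).

['hbzt', 'v23k', 'ak7h', 'tnc91']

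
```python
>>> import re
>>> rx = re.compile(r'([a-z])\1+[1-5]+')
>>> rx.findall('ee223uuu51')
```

['e', 'u']

`\1` is not a pattern — it's the concrete string captured by group 1, re-applied verbatim.
`findall` collects group 1 from each match (2 total).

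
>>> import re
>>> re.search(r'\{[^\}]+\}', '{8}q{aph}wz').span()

(0, 3)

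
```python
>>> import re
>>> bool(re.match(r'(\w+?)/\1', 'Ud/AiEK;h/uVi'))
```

False

`\1` has to match the exact text group 1 already captured.
With `match`, the pattern is implicitly anchored at the beginning.
Here the pattern fails at index 0, so the call returns None, and `bool(None)` is False.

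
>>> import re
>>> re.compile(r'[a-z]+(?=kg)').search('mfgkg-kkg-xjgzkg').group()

Lookahead/lookbehind check context without consuming it, so the matched span excludes the asserted characters.
Unlike `match`, `search` isn't anchored — it looks for the pattern anywhere in the string.
The match spans [0:3] → 'mfg'.

'mfg'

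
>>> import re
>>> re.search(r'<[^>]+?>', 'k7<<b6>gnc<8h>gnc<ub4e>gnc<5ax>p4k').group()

'<<b6>'

The match spans [2:7] → '<<b6>'.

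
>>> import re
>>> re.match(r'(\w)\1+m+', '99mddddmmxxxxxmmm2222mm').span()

After group 1 captures some text, `\1` only succeeds where that same text appears again.
`match` is anchored at position 0; if the pattern doesn't fit there, it returns None.
The match spans [0:3] → '99m'.
Captured: group 1 = '9'.

(0, 3)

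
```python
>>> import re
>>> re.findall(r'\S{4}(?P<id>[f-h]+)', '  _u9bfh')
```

['fh']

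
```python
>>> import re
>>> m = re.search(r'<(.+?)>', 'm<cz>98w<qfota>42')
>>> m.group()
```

'<cz>'

Because the quantifier is non-greedy, it stops expanding at the earliest point where the rest of the pattern can succeed.
Unlike `match`, `search` isn't anchored — it looks for the pattern anywhere in the string.
The match spans [1:5] → '<cz>'.
Captured: group 1 = 'cz'.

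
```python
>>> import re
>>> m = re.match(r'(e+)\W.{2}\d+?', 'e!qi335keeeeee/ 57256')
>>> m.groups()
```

The match spans [0:5] → 'e!qi3'.
Captured: group 1 = 'e'.

('e',)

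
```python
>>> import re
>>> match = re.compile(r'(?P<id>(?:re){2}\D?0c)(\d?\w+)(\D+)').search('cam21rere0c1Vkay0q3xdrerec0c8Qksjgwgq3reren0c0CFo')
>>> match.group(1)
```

'rere0c'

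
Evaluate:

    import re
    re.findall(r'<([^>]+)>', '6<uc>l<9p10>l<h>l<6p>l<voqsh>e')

Matches: at [1:5] match '<uc>', group 1 = 'uc'; at [6:12] match '<9p10>', group 1 = '9p10'; at [13:16] match '<h>', group 1 = 'h'; at [17:21] match '<6p>', group 1 = '6p'; at [22:29] match '<voqsh>', group 1 = 'voqsh'.
Because there's exactly one group, `findall` drops the full match and keeps group 1 from each hit.

['uc', '9p10', 'h', '6p', 'voqsh']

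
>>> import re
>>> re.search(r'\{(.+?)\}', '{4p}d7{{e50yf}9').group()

'{4p}'

The `?` after the quantifier makes it lazy — it takes as little as possible before letting the rest of the pattern try.
`re.search` tries every starting position until one works.
The match spans [0:4] → '{4p}'.
Captured: group 1 = '4p'.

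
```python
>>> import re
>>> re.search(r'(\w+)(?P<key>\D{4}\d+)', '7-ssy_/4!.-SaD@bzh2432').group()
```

'ssy_/4'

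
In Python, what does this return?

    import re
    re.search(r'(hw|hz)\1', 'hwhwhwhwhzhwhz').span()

(0, 4)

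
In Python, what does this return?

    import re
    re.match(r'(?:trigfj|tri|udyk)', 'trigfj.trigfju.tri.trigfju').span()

(0, 6)

With `match`, the pattern is implicitly anchored at the beginning.
The match spans [0:6] → 'trigfj'.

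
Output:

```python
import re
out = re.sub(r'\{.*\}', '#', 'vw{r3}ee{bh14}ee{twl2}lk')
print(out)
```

vw#lk

Matches: at [2:22] → '{r3}ee{bh14}ee{twl2}'.
Each match is replaced by '#'.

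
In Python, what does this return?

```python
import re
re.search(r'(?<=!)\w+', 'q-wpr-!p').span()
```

Lookahead/lookbehind check context without consuming it, so the matched span excludes the asserted characters.
The match spans [7:8] → 'p'.

(7, 8)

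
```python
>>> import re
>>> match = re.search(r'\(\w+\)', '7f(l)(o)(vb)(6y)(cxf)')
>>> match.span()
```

The match spans [2:5] → '(l)'.

(2, 5)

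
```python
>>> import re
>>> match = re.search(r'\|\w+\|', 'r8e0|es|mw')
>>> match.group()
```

'|es|'

The match spans [4:8] → '|es|'.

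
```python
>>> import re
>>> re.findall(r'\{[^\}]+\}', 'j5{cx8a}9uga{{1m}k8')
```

Matches: at [2:8] → '{cx8a}'; at [12:17] → '{{1m}'.
With no groups in the pattern, `findall` gives back each whole match — 2 here.

['{cx8a}', '{{1m}']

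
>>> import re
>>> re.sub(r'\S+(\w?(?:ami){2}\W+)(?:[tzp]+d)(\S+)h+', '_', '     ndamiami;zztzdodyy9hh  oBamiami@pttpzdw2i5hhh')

Each match is replaced by '_'.

'     _  _'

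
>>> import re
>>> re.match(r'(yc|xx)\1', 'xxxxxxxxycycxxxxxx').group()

'xxxx'

`re.match` won't scan ahead — the pattern has to work from the very first character.
The match spans [0:4] → 'xxxx'.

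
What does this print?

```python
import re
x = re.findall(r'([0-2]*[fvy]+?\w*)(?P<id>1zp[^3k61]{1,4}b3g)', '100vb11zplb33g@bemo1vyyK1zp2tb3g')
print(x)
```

[('1vyyK', '1zp2tb3g')]

The pattern matches zero or more of a character in [0-2], then one or more of one of [fvy] (lazy), then zero or more of a word character (captured); then the literal '1zp', then 1 to 4 of any character except [3k61], then the literal 'b3g' (captured as 'id').
Walking the string: at [19:32] match '1vyyK1zp2tb3g', groups = ('1vyyK', '1zp2tb3g').
2 groups means the one result is a tuple of 2 captured strings — 1 here.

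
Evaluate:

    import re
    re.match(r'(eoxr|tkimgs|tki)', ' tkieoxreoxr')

`re.match` won't scan ahead — the pattern has to work from the very first character.
Here the pattern fails at index 0, so the call returns None.

None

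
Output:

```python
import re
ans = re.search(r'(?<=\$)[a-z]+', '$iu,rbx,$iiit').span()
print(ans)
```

Because the assertion is zero-width, the text it checks is not consumed and won't appear in the result.
Unlike `match`, `search` isn't anchored — it looks for the pattern anywhere in the string.
The match spans [1:3] → 'iu'.

(1, 3)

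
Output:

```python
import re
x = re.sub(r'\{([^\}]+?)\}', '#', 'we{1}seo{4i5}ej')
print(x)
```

we#seo#ej

Every occurrence is swapped for '#'.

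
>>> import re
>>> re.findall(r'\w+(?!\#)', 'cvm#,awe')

['cv', 'awe']

`(?!…)`/`(?<!…)` only lets a position through if the neighbouring text does NOT match; no characters are consumed.
Scanning left to right: at [0:2] → 'cv'; at [5:8] → 'awe'.
Since nothing is captured, `findall` lists the 2 matched substrings directly.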